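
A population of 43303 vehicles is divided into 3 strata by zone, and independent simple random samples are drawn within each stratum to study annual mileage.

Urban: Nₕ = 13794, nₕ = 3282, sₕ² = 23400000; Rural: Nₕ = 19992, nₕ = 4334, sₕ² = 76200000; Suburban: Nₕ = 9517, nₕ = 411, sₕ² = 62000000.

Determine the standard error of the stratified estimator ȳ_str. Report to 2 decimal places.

102.27

Var(ȳ_str) = Σₕ Wₕ²(1 − fₕ)sₕ²/nₕ with Wₕ = Nₕ/N, N = 43303.
Urban: Wₕ = 0.31854606; term = 0.31854606²·(1 − 0.23792953)·23400000/3282 = 551.33668.
Rural: Wₕ = 0.46167702; term = 0.46167702²·(1 − 0.21678671)·76200000/4334 = 2935.0981.
Suburban: Wₕ = 0.21977692; term = 0.21977692²·(1 − 0.04318588)·62000000/411 = 6971.7469.
Sum = 10458.182.
SE = √(10458.182) = 102.27.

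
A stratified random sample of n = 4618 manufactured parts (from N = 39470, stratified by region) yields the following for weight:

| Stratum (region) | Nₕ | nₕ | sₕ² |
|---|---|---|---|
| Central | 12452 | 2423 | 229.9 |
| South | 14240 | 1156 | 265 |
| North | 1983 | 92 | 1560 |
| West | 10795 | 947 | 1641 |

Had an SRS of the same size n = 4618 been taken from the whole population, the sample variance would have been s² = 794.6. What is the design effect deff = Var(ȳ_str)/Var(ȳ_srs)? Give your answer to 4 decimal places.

1.2774

Var(ȳ_str) = Σ Wₕ²(1−fₕ)sₕ²/nₕ with Wₕ = Nₕ/39470:
  Central: (12452/39470)²·(1−2423/12452)·229.9/2423 = 0.0076058551
  South: (14240/39470)²·(1−1156/14240)·265/1156 = 0.027416014
  North: (1983/39470)²·(1−92/1983)·1560/92 = 0.040814714
  West: (10795/39470)²·(1−947/10795)·1641/947 = 0.11824834
  → Var(ȳ_str) = 0.19408492.
Var(ȳ_srs) = (1 − 4618/39470)·794.6/4618 = 0.15193408.
deff = 0.19408492 / 0.15193408 = 1.2774.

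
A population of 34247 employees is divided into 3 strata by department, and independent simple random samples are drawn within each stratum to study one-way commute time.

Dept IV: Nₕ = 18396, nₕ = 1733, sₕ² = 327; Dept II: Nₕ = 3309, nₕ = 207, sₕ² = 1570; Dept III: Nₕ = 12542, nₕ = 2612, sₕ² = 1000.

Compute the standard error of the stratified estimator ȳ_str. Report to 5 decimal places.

Var(ȳ_str) = Σₕ Wₕ²(1 − fₕ)sₕ²/nₕ with Wₕ = Nₕ/N, N = 34247.
Dept IV: Wₕ = 0.53715654; term = 0.53715654²·(1 − 0.09420526)·327/1733 = 0.049315191.
Dept II: Wₕ = 0.09662160; term = 0.09662160²·(1 − 0.06255666)·1570/207 = 0.066377792.
Dept III: Wₕ = 0.36622186; term = 0.36622186²·(1 − 0.20826025)·1000/2612 = 0.040653487.
Sum = 0.15634647.
SE = √(0.15634647) = 0.39541.

0.39541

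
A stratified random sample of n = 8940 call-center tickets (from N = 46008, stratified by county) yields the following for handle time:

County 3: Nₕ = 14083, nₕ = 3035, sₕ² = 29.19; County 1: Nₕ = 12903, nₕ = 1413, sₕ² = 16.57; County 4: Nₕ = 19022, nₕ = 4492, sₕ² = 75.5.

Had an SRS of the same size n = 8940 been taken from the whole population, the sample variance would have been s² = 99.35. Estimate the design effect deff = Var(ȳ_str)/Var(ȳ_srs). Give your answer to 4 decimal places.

Var(ȳ_str) = Σ Wₕ²(1−fₕ)sₕ²/nₕ with Wₕ = Nₕ/46008:
  County 3: (14083/46008)²·(1−3035/14083)·29.19/3035 = 7.0694811 × 10^-4
  County 1: (12903/46008)²·(1−1413/12903)·16.57/1413 = 8.2134263 × 10^-4
  County 4: (19022/46008)²·(1−4492/19022)·75.5/4492 = 0.0021946349
  → Var(ȳ_str) = 0.0037229256.
Var(ȳ_srs) = (1 − 8940/46008)·99.35/8940 = 0.0089535683.
deff = 0.0037229256 / 0.0089535683 = 0.4158.

0.4158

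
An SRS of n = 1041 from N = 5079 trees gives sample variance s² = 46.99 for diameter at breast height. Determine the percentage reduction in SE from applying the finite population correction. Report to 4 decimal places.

10.8351

f = n/N = 1041/5079 = 0.20496161.
SE_no-fpc = √(s²/n) = 0.21246009; SE_fpc = √((1−f)s²/n) = 0.18943988.
Ratio = √(1−f) = 0.89164925. Reduction = 100·(1 − 0.89164925) = 10.8351%.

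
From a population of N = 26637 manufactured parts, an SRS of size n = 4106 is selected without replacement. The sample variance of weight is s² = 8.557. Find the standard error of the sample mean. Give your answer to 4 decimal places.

Under SRS without replacement, Var(ȳ) = (1 − f)·s²/n with f = n/N = 4106/26637 = 0.15414649.
Var(ȳ) = (1 − 0.15414649)·8.557/4106 = 0.84585351·0.0020840234 = 0.0017627785.
SE(ȳ) = √(0.0017627785) = 0.0420.

0.0420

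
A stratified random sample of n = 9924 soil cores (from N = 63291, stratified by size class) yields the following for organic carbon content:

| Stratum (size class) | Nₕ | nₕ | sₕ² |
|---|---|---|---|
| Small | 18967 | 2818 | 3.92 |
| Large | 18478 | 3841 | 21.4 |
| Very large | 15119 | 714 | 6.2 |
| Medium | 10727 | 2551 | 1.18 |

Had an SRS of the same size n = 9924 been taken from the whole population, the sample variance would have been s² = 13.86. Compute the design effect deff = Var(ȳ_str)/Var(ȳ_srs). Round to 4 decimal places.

Var(ȳ_str) = Σ Wₕ²(1−fₕ)sₕ²/nₕ with Wₕ = Nₕ/63291:
  Small: (18967/63291)²·(1−2818/18967)·3.92/2818 = 1.0636664 × 10^-4
  Large: (18478/63291)²·(1−3841/18478)·21.4/3841 = 3.761773 × 10^-4
  Very large: (15119/63291)²·(1−714/15119)·6.2/714 = 4.7211293 × 10^-4
  Medium: (10727/63291)²·(1−2551/10727)·1.18/2551 = 1.0127606 × 10^-5
  → Var(ȳ_str) = 9.6478448 × 10^-4.
Var(ȳ_srs) = (1 − 9924/63291)·13.86/9924 = 0.0011776258.
deff = (9.6478448 × 10^-4) / 0.0011776258 = 0.8193.

0.8193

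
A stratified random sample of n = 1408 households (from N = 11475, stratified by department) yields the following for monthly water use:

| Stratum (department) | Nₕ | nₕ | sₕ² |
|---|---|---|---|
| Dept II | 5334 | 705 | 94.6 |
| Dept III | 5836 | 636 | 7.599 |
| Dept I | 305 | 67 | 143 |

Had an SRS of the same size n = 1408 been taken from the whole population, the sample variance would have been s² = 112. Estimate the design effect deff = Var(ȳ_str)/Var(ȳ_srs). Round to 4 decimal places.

0.4169

Var(ȳ_str) = Σ Wₕ²(1−fₕ)sₕ²/nₕ with Wₕ = Nₕ/11475:
  Dept II: (5334/11475)²·(1−705/5334)·94.6/705 = 0.025161517
  Dept III: (5836/11475)²·(1−636/5836)·7.599/636 = 0.0027536743
  Dept I: (305/11475)²·(1−67/305)·143/67 = 0.0011766103
  → Var(ȳ_str) = 0.029091802.
Var(ȳ_srs) = (1 − 1408/11475)·112/1408 = 0.069785106.
deff = 0.029091802 / 0.069785106 = 0.4169.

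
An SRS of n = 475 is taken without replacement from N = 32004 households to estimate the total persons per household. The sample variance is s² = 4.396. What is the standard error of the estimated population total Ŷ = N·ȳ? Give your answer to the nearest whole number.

Var(Ŷ) = N²·Var(ȳ) = N²·(1 − n/N)·s²/n.
f = 475/32004 = 0.01484189; Var(ȳ) = 0.98515811·4.396/475 = 0.009117379.
Var(Ŷ) = 32004² · 0.009117379 = 9.3385303 × 10^6.
SE(Ŷ) = √(9.3385303 × 10^6) = 3056.

3056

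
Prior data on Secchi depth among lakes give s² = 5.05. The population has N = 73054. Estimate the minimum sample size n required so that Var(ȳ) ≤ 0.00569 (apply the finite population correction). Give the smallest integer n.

877

Without fpc, n₀ = s²/D = 5.05/0.00569 = 887.5220.
With fpc, (1 − n/N)·s²/n ≤ D requires n ≥ n₀/(1 + n₀/N) = 887.5220/(1 + 887.5220/73054) = 876.8691.
Rounding up, n = 877.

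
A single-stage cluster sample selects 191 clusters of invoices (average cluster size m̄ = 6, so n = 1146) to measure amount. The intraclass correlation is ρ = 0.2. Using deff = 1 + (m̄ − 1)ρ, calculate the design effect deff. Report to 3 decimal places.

deff = 1 + (6 − 1)·0.2 = 1 + 1 = 2.

2.000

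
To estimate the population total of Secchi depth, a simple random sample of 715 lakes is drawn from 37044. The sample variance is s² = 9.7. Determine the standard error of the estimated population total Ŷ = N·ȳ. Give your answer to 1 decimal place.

4272.9

Var(Ŷ) = N²·Var(ȳ) = N²·(1 − n/N)·s²/n.
f = 715/37044 = 0.01930137; Var(ȳ) = 0.98069863·9.7/715 = 0.013304583.
Var(Ŷ) = 37044² · 0.013304583 = 1.825732 × 10^7.
SE(Ŷ) = √(1.825732 × 10^7) = 4272.9.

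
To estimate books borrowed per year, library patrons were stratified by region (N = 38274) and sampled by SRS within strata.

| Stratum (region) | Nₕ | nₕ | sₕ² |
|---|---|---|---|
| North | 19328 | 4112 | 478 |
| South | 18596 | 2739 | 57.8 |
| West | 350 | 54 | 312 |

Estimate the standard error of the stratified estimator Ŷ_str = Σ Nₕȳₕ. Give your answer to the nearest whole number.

Var(Ŷ_str) = Σₕ Nₕ²(1 − fₕ)sₕ²/nₕ.
North: 19328²·(1 − 4112/19328)·478/4112 = 3.4187096 × 10^7.
South: 18596²·(1 − 2739/18596)·57.8/2739 = 6.2226643 × 10^6.
West: 350²·(1 − 54/350)·312/54 = 598577.78.
Sum = 4.1008338 × 10^7.
SE = √(4.1008338 × 10^7) = 6404.

6404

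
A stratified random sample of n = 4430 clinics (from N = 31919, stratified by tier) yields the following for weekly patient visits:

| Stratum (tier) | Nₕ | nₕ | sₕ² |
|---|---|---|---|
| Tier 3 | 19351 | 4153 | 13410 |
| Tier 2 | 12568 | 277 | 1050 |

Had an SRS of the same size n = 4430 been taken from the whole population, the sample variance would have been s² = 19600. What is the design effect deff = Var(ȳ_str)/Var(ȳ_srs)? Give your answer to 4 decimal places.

Var(ȳ_str) = Σ Wₕ²(1−fₕ)sₕ²/nₕ with Wₕ = Nₕ/31919:
  Tier 3: (19351/31919)²·(1−4153/19351)·13410/4153 = 0.93209064
  Tier 2: (12568/31919)²·(1−277/12568)·1050/277 = 0.57473066
  → Var(ȳ_str) = 1.5068213.
Var(ȳ_srs) = (1 − 4430/31919)·19600/4430 = 3.8103249.
deff = 1.5068213 / 3.8103249 = 0.3955.

0.3955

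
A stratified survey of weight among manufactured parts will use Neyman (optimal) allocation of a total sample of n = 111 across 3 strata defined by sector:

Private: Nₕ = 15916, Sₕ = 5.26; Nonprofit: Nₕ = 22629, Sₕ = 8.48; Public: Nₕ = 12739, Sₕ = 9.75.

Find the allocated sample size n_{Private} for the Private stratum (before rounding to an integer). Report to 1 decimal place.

23.2

Neyman allocation: nₕ = n·NₕSₕ / Σⱼ NⱼSⱼ.
Σ NⱼSⱼ = 15916·5.26 + 22629·8.48 + 12739·9.75 = 399817.33.
n_{Private} = 111·15916·5.26 / 399817.33 = 23.2.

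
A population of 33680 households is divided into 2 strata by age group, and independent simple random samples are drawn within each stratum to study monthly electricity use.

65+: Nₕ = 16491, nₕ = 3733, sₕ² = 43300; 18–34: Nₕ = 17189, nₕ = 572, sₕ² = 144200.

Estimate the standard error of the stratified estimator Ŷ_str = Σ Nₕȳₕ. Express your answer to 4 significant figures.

Var(Ŷ_str) = Σₕ Nₕ²(1 − fₕ)sₕ²/nₕ.
65+: 16491²·(1 − 3733/16491)·43300/3733 = 2.4403915 × 10^9.
18–34: 17189²·(1 − 572/17189)·144200/572 = 7.2006626 × 10^10.
Sum = 7.4447018 × 10^10.
SE = √(7.4447018 × 10^10) = 272800.

272800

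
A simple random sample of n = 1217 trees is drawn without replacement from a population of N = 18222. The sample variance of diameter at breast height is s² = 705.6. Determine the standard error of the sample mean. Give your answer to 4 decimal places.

0.7356

Under SRS without replacement, Var(ȳ) = (1 − f)·s²/n with f = n/N = 1217/18222 = 0.06678740.
Var(ȳ) = (1 − 0.06678740)·705.6/1217 = 0.93321260·0.57978636 = 0.54106394.
SE(ȳ) = √(0.54106394) = 0.7356.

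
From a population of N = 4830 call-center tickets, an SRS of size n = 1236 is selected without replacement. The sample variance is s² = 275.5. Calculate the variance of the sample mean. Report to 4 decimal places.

Under SRS without replacement, Var(ȳ) = (1 − f)·s²/n with f = n/N = 1236/4830 = 0.25590062.
Var(ȳ) = (1 − 0.25590062)·275.5/1236 = 0.74409938·0.22289644 = 0.1658571.

0.1659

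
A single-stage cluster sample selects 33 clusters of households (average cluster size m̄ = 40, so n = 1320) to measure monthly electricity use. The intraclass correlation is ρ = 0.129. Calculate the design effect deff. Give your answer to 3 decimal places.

6.031

deff = 1 + (40 − 1)·0.129 = 1 + 5.031 = 6.031.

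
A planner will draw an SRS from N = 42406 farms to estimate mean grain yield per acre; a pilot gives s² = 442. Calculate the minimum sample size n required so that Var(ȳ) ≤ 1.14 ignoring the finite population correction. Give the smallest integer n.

388

Without fpc, n₀ = s²/D = 442/1.14 = 387.7193.
Rounding up, n = 388.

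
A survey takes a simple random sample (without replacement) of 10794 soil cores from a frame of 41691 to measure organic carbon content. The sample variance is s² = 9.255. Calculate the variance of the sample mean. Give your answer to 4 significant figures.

6.354 × 10^-4

Under SRS without replacement, Var(ȳ) = (1 − f)·s²/n with f = n/N = 10794/41691 = 0.25890480.
Var(ȳ) = (1 − 0.25890480)·9.255/10794 = 0.74109520·8.5742079 × 10^-4 = 6.3543043 × 10^-4.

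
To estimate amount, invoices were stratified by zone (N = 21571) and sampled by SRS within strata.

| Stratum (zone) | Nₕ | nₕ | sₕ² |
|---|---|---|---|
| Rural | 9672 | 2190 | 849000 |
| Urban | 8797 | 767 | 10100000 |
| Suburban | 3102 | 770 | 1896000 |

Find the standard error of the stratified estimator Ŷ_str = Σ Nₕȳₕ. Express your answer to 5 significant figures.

Var(Ŷ_str) = Σₕ Nₕ²(1 − fₕ)sₕ²/nₕ.
Rural: 9672²·(1 − 2190/9672)·849000/2190 = 2.8054179 × 10^10.
Urban: 8797²·(1 − 767/8797)·10100000/767 = 9.301996 × 10^11.
Suburban: 3102²·(1 − 770/3102)·1896000/770 = 1.7812216 × 10^10.
Sum = 9.76066 × 10^11.
SE = √(9.76066 × 10^11) = 987960.

987960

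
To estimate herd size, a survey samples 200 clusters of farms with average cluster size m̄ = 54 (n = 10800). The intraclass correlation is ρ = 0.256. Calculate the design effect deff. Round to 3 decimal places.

14.568

deff = 1 + (54 − 1)·0.256 = 1 + 13.568 = 14.568.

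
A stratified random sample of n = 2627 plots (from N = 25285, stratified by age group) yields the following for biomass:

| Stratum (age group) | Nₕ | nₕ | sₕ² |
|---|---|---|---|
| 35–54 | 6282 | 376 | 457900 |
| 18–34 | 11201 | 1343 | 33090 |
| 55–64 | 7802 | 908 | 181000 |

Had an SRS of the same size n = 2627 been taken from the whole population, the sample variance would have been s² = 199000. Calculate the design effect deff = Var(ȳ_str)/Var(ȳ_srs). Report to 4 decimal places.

1.3509

Var(ȳ_str) = Σ Wₕ²(1−fₕ)sₕ²/nₕ with Wₕ = Nₕ/25285:
  35–54: (6282/25285)²·(1−376/6282)·457900/376 = 70.672142
  18–34: (11201/25285)²·(1−1343/11201)·33090/1343 = 4.2554006
  55–64: (7802/25285)²·(1−908/7802)·181000/908 = 16.770424
  → Var(ȳ_str) = 91.697967.
Var(ȳ_srs) = (1 − 2627/25285)·199000/2627 = 67.881529.
deff = 91.697967 / 67.881529 = 1.3509.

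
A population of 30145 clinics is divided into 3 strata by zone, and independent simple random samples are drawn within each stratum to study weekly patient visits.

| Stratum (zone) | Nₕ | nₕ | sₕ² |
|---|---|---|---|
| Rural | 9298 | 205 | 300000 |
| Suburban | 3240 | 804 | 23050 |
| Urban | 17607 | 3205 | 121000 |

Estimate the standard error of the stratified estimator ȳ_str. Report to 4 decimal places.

12.1218

Var(ȳ_str) = Σₕ Wₕ²(1 − fₕ)sₕ²/nₕ with Wₕ = Nₕ/N, N = 30145.
Rural: Wₕ = 0.30844253; term = 0.30844253²·(1 − 0.02204775)·300000/205 = 136.15499.
Suburban: Wₕ = 0.10748051; term = 0.10748051²·(1 − 0.24814815)·23050/804 = 0.24900416.
Urban: Wₕ = 0.58407696; term = 0.58407696²·(1 − 0.18202987)·121000/3205 = 10.535009.
Sum = 146.939.
SE = √(146.939) = 12.1218.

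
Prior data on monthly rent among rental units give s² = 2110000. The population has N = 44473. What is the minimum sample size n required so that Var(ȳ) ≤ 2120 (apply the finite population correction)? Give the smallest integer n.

974

Without fpc, n₀ = s²/D = 2110000/2120 = 995.2830.
With fpc, (1 − n/N)·s²/n ≤ D requires n ≥ n₀/(1 + n₀/N) = 995.2830/(1 + 995.2830/44473) = 973.4966.
Rounding up, n = 974.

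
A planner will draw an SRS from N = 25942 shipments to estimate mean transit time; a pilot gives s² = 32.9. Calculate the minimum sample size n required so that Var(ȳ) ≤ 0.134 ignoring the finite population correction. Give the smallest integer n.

Without fpc, n₀ = s²/D = 32.9/0.134 = 245.5224.
Rounding up, n = 246.

246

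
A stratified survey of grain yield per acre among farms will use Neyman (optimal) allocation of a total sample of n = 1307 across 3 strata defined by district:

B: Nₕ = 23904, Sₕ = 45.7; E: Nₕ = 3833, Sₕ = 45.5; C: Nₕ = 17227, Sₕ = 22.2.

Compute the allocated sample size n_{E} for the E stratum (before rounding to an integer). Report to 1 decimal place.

Neyman allocation: nₕ = n·NₕSₕ / Σⱼ NⱼSⱼ.
Σ NⱼSⱼ = 23904·45.7 + 3833·45.5 + 17227·22.2 = 1.6492537 × 10^6.
n_{E} = 1307·3833·45.5 / (1.6492537 × 10^6) = 138.2.

138.2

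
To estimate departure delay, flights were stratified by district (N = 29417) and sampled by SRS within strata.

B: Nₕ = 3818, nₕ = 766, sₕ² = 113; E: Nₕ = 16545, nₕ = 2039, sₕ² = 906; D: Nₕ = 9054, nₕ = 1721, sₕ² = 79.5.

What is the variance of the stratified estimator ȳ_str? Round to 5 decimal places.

0.12876

Var(ȳ_str) = Σₕ Wₕ²(1 − fₕ)sₕ²/nₕ with Wₕ = Nₕ/N, N = 29417.
B: Wₕ = 0.12978890; term = 0.12978890²·(1 − 0.20062860)·113/766 = 0.0019864305.
E: Wₕ = 0.56242989; term = 0.56242989²·(1 − 0.12323965)·906/2039 = 0.12323346.
D: Wₕ = 0.30778121; term = 0.30778121²·(1 − 0.19008173)·79.5/1721 = 0.0035441466.
Sum = 0.12876404.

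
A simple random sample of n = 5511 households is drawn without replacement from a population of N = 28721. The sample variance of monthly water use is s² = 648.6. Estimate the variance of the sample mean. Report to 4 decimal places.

0.0951

Under SRS without replacement, Var(ȳ) = (1 − f)·s²/n with f = n/N = 5511/28721 = 0.19188051.
Var(ȳ) = (1 − 0.19188051)·648.6/5511 = 0.80811949·0.11769189 = 0.09510911.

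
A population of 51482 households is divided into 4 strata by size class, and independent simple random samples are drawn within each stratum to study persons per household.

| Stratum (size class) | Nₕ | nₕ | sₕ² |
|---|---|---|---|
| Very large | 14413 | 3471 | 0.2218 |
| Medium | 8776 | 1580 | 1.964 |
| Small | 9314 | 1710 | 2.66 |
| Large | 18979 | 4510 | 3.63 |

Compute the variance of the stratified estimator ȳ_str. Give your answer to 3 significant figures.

Var(ȳ_str) = Σₕ Wₕ²(1 − fₕ)sₕ²/nₕ with Wₕ = Nₕ/N, N = 51482.
Very large: Wₕ = 0.27996193; term = 0.27996193²·(1 − 0.24082426)·0.2218/3471 = 3.8023072 × 10^-6.
Medium: Wₕ = 0.17046735; term = 0.17046735²·(1 − 0.18003646)·1.964/1580 = 2.9618383 × 10^-5.
Small: Wₕ = 0.18091760; term = 0.18091760²·(1 − 0.18359459)·2.66/1710 = 4.1567418 × 10^-5.
Large: Wₕ = 0.36865312; term = 0.36865312²·(1 − 0.23763107)·3.63/4510 = 8.3393289 × 10^-5.
Sum = 1.583814 × 10^-4.

1.58 × 10^-4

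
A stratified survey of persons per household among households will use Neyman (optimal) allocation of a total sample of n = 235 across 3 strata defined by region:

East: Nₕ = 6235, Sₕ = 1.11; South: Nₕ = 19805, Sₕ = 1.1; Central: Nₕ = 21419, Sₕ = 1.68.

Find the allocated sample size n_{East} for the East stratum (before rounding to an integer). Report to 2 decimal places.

Neyman allocation: nₕ = n·NₕSₕ / Σⱼ NⱼSⱼ.
Σ NⱼSⱼ = 6235·1.11 + 19805·1.1 + 21419·1.68 = 64690.27.
n_{East} = 235·6235·1.11 / 64690.27 = 25.14.

25.14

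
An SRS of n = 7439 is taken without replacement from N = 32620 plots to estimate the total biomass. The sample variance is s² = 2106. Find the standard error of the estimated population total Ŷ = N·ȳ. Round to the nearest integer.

15249

Var(Ŷ) = N²·Var(ȳ) = N²·(1 − n/N)·s²/n.
f = 7439/32620 = 0.22805028; Var(ȳ) = 0.77194972·2106/7439 = 0.21854095.
Var(Ŷ) = 32620² · 0.21854095 = 2.3254164 × 10^8.
SE(Ŷ) = √(2.3254164 × 10^8) = 15249.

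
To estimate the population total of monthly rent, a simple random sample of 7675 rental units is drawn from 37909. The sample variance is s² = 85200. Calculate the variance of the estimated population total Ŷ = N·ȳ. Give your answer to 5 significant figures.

1.2723 × 10^10

Var(Ŷ) = N²·Var(ȳ) = N²·(1 − n/N)·s²/n.
f = 7675/37909 = 0.20245852; Var(ȳ) = 0.79754148·85200/7675 = 8.8534898.
Var(Ŷ) = 37909² · 8.8534898 = 1.2723282 × 10^10.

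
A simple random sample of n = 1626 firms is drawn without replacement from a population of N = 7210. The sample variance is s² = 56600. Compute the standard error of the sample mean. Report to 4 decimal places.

5.1922

Under SRS without replacement, Var(ȳ) = (1 − f)·s²/n with f = n/N = 1626/7210 = 0.22552011.
Var(ȳ) = (1 − 0.22552011)·56600/1626 = 0.77447989·34.809348 = 26.95914.
SE(ȳ) = √(26.95914) = 5.1922.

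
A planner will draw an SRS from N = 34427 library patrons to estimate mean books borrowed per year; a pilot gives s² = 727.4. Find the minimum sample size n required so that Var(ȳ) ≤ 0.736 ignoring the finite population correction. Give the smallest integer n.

989

Without fpc, n₀ = s²/D = 727.4/0.736 = 988.3152.
Rounding up, n = 989.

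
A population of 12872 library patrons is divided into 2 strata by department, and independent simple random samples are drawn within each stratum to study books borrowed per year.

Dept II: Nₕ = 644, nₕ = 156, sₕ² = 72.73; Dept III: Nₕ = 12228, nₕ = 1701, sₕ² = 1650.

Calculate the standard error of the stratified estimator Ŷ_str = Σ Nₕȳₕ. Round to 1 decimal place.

Var(Ŷ_str) = Σₕ Nₕ²(1 − fₕ)sₕ²/nₕ.
Dept II: 644²·(1 − 156/644)·72.73/156 = 146519.25.
Dept III: 12228²·(1 − 1701/12228)·1650/1701 = 1.248647 × 10^8.
Sum = 1.2501122 × 10^8.
SE = √(1.2501122 × 10^8) = 11180.8.

11180.8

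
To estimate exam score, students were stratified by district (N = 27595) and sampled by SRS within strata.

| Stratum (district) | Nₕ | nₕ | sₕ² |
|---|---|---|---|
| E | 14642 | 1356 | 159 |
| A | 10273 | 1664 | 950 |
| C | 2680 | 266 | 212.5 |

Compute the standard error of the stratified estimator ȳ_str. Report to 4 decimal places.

0.3210

Var(ȳ_str) = Σₕ Wₕ²(1 − fₕ)sₕ²/nₕ with Wₕ = Nₕ/N, N = 27595.
E: Wₕ = 0.53060337; term = 0.53060337²·(1 − 0.09261030)·159/1356 = 0.029955136.
A: Wₕ = 0.37227759; term = 0.37227759²·(1 − 0.16197800)·950/1664 = 0.066307016.
C: Wₕ = 0.09711904; term = 0.09711904²·(1 − 0.09925373)·212.5/266 = 0.0067871674.
Sum = 0.10304932.
SE = √(0.10304932) = 0.3210.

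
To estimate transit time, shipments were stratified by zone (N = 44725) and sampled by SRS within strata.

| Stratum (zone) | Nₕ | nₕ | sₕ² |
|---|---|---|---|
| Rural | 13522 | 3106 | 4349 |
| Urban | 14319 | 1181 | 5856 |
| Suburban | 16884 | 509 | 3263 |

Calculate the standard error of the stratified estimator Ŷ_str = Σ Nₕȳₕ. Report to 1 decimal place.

53873.9

Var(Ŷ_str) = Σₕ Nₕ²(1 − fₕ)sₕ²/nₕ.
Rural: 13522²·(1 − 3106/13522)·4349/3106 = 1.9721042 × 10^8.
Urban: 14319²·(1 − 1181/14319)·5856/1181 = 9.3280984 × 10^8.
Suburban: 16884²·(1 − 509/16884)·3263/509 = 1.7723763 × 10^9.
Sum = 2.9023966 × 10^9.
SE = √(2.9023966 × 10^9) = 53873.9.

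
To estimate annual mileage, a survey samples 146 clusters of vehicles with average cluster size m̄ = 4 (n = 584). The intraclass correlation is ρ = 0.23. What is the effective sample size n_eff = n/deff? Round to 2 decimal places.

345.56

deff = 1 + (4 − 1)·0.23 = 1 + 0.69 = 1.69.
n_eff = 584 / 1.69 = 345.56.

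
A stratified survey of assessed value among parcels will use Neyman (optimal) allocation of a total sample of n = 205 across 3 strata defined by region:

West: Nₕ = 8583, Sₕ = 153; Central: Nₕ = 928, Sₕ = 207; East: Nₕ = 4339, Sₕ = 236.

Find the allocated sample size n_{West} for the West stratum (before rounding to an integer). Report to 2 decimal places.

106.43

Neyman allocation: nₕ = n·NₕSₕ / Σⱼ NⱼSⱼ.
Σ NⱼSⱼ = 8583·153 + 928·207 + 4339·236 = 2.529299 × 10^6.
n_{West} = 205·8583·153 / (2.529299 × 10^6) = 106.43.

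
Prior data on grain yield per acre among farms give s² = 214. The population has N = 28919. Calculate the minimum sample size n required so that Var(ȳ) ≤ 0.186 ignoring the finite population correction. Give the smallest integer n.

1151

Without fpc, n₀ = s²/D = 214/0.186 = 1150.5376.
Rounding up, n = 1151.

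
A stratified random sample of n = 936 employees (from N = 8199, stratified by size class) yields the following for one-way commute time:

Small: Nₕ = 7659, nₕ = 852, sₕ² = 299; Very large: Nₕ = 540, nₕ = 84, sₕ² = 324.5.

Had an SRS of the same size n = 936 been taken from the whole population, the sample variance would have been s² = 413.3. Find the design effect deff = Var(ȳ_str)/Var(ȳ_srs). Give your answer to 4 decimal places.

Var(ȳ_str) = Σ Wₕ²(1−fₕ)sₕ²/nₕ with Wₕ = Nₕ/8199:
  Small: (7659/8199)²·(1−852/7659)·299/852 = 0.27216836
  Very large: (540/8199)²·(1−84/540)·324.5/84 = 0.014150515
  → Var(ȳ_str) = 0.28631888.
Var(ȳ_srs) = (1 − 936/8199)·413.3/936 = 0.39115124.
deff = 0.28631888 / 0.39115124 = 0.7320.

0.7320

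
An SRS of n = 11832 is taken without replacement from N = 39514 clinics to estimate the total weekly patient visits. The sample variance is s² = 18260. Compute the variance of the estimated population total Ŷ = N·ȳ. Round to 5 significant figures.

1.6881 × 10^9

Var(Ŷ) = N²·Var(ȳ) = N²·(1 − n/N)·s²/n.
f = 11832/39514 = 0.29943817; Var(ȳ) = 0.70056183·18260/11832 = 1.0811578.
Var(Ŷ) = 39514² · 1.0811578 = 1.6880724 × 10^9.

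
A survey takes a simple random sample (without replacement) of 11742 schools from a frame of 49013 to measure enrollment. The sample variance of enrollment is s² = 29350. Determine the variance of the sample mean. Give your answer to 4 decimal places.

Under SRS without replacement, Var(ȳ) = (1 − f)·s²/n with f = n/N = 11742/49013 = 0.23956909.
Var(ȳ) = (1 − 0.23956909)·29350/11742 = 0.76043091·2.4995742 = 1.9007535.

1.9008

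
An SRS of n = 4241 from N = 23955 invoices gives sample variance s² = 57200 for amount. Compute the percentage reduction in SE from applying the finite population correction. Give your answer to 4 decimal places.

f = n/N = 4241/23955 = 0.17704028.
SE_no-fpc = √(s²/n) = 3.6725175; SE_fpc = √((1−f)s²/n) = 3.3316024.
Ratio = √(1−f) = 0.90717127. Reduction = 100·(1 − 0.90717127) = 9.2829%.

9.2829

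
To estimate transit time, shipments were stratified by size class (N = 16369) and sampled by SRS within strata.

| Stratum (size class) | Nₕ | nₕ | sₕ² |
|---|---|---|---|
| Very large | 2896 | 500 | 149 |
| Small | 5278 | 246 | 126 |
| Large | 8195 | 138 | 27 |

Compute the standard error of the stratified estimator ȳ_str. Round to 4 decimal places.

Var(ȳ_str) = Σₕ Wₕ²(1 − fₕ)sₕ²/nₕ with Wₕ = Nₕ/N, N = 16369.
Very large: Wₕ = 0.17691979; term = 0.17691979²·(1 − 0.17265193)·149/500 = 0.007717157.
Small: Wₕ = 0.32243876; term = 0.32243876²·(1 − 0.04660856)·126/246 = 0.050769298.
Large: Wₕ = 0.50064146; term = 0.50064146²·(1 − 0.01683954)·27/138 = 0.048212839.
Sum = 0.10669929.
SE = √(0.10669929) = 0.3266.

0.3266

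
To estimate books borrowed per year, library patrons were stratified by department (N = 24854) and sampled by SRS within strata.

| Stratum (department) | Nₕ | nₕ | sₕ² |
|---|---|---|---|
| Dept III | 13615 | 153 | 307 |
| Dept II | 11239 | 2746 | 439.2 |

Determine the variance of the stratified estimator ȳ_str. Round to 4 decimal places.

0.6201

Var(ȳ_str) = Σₕ Wₕ²(1 − fₕ)sₕ²/nₕ with Wₕ = Nₕ/N, N = 24854.
Dept III: Wₕ = 0.54779915; term = 0.54779915²·(1 − 0.01123761)·307/153 = 0.59536265.
Dept II: Wₕ = 0.45220085; term = 0.45220085²·(1 − 0.24432779)·439.2/2746 = 0.024714852.
Sum = 0.6200775.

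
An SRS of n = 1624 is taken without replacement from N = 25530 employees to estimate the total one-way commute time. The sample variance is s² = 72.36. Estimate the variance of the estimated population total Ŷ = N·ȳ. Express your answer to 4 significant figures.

2.719 × 10^7

Var(Ŷ) = N²·Var(ȳ) = N²·(1 − n/N)·s²/n.
f = 1624/25530 = 0.06361144; Var(ȳ) = 0.93638856·72.36/1624 = 0.041722338.
Var(Ŷ) = 25530² · 0.041722338 = 2.7193823 × 10^7.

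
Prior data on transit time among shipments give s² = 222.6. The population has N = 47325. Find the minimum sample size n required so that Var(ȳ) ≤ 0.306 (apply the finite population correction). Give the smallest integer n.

Without fpc, n₀ = s²/D = 222.6/0.306 = 727.4510.
With fpc, (1 − n/N)·s²/n ≤ D requires n ≥ n₀/(1 + n₀/N) = 727.4510/(1 + 727.4510/47325) = 716.4383.
Rounding up, n = 717.

717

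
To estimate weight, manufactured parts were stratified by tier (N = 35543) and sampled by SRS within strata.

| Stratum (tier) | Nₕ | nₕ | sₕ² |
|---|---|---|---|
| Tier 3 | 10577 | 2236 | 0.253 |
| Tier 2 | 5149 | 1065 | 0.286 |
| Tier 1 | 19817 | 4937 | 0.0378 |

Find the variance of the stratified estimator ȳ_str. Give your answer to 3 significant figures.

1.42 × 10^-5

Var(ȳ_str) = Σₕ Wₕ²(1 − fₕ)sₕ²/nₕ with Wₕ = Nₕ/N, N = 35543.
Tier 3: Wₕ = 0.29758321; term = 0.29758321²·(1 − 0.21140210)·0.253/2236 = 7.9017118 × 10^-6.
Tier 2: Wₕ = 0.14486678; term = 0.14486678²·(1 − 0.20683628)·0.286/1065 = 4.4700964 × 10^-6.
Tier 1: Wₕ = 0.55755001; term = 0.55755001²·(1 − 0.24912954)·0.0378/4937 = 1.7871514 × 10^-6.
Sum = 1.415896 × 10^-5.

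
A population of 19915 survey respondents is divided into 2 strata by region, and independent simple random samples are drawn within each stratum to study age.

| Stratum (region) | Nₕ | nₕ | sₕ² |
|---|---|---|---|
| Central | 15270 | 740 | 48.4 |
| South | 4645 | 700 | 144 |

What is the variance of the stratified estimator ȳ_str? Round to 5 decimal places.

Var(ȳ_str) = Σₕ Wₕ²(1 − fₕ)sₕ²/nₕ with Wₕ = Nₕ/N, N = 19915.
Central: Wₕ = 0.76675872; term = 0.76675872²·(1 − 0.04846103)·48.4/740 = 0.036589601.
South: Wₕ = 0.23324128; term = 0.23324128²·(1 − 0.15069968)·144/700 = 0.0095046594.
Sum = 0.04609426.

0.04609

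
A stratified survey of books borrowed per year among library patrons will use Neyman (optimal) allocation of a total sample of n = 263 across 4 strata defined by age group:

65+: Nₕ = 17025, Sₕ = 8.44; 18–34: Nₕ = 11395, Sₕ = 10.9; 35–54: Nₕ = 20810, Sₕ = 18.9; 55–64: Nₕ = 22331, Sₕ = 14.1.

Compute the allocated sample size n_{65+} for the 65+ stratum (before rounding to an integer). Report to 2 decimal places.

38.72

Neyman allocation: nₕ = n·NₕSₕ / Σⱼ NⱼSⱼ.
Σ NⱼSⱼ = 17025·8.44 + 11395·10.9 + 20810·18.9 + 22331·14.1 = 976072.6.
n_{65+} = 263·17025·8.44 / 976072.6 = 38.72.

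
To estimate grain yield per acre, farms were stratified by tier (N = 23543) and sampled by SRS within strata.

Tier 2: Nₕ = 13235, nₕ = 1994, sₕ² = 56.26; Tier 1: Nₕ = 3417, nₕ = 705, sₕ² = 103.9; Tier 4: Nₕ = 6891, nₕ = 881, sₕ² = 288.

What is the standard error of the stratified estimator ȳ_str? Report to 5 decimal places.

0.18564

Var(ȳ_str) = Σₕ Wₕ²(1 − fₕ)sₕ²/nₕ with Wₕ = Nₕ/N, N = 23543.
Tier 2: Wₕ = 0.56216285; term = 0.56216285²·(1 − 0.15066113)·56.26/1994 = 0.0075732076.
Tier 1: Wₕ = 0.14513868; term = 0.14513868²·(1 − 0.20632133)·103.9/705 = 0.0024639818.
Tier 4: Wₕ = 0.29269847; term = 0.29269847²·(1 − 0.12784792)·288/881 = 0.024425851.
Sum = 0.03446304.
SE = √(0.03446304) = 0.18564.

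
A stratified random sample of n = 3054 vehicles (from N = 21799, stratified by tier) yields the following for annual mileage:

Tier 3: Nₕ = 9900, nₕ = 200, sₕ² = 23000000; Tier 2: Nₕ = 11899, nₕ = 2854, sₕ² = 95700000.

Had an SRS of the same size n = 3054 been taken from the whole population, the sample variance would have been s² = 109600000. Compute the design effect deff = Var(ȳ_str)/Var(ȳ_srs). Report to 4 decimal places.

Var(ȳ_str) = Σ Wₕ²(1−fₕ)sₕ²/nₕ with Wₕ = Nₕ/21799:
  Tier 3: (9900/21799)²·(1−200/9900)·23000000/200 = 23239.759
  Tier 2: (11899/21799)²·(1−2854/11899)·95700000/2854 = 7594.5818
  → Var(ȳ_str) = 30834.341.
Var(ȳ_srs) = (1 − 3054/21799)·109600000/3054 = 30859.607.
deff = 30834.341 / 30859.607 = 0.9992.

0.9992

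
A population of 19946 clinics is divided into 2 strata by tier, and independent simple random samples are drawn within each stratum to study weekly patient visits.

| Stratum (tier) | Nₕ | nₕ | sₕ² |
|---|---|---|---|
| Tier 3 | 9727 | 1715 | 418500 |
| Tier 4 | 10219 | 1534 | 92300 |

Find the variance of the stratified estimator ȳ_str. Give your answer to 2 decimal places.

Var(ȳ_str) = Σₕ Wₕ²(1 − fₕ)sₕ²/nₕ with Wₕ = Nₕ/N, N = 19946.
Tier 3: Wₕ = 0.48766670; term = 0.48766670²·(1 − 0.17631335)·418500/1715 = 47.801284.
Tier 4: Wₕ = 0.51233330; term = 0.51233330²·(1 − 0.15011254)·92300/1534 = 13.422794.
Sum = 61.224078.

61.22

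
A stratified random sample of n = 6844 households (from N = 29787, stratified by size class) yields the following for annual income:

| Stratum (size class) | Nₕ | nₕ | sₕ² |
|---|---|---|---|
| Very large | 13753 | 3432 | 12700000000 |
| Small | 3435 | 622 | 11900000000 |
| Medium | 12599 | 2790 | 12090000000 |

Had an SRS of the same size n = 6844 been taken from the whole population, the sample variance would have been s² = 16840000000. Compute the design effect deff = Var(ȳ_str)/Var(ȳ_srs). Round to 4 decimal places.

0.7408

Var(ȳ_str) = Σ Wₕ²(1−fₕ)sₕ²/nₕ with Wₕ = Nₕ/29787:
  Very large: (13753/29787)²·(1−3432/13753)·12700000000/3432 = 592000.58
  Small: (3435/29787)²·(1−622/3435)·11900000000/622 = 208352.89
  Medium: (12599/29787)²·(1−2790/12599)·12090000000/2790 = 603572.41
  → Var(ȳ_str) = 1.4039259 × 10^6.
Var(ȳ_srs) = (1 − 6844/29787)·16840000000/6844 = 1.8952021 × 10^6.
deff = (1.4039259 × 10^6) / (1.8952021 × 10^6) = 0.7408.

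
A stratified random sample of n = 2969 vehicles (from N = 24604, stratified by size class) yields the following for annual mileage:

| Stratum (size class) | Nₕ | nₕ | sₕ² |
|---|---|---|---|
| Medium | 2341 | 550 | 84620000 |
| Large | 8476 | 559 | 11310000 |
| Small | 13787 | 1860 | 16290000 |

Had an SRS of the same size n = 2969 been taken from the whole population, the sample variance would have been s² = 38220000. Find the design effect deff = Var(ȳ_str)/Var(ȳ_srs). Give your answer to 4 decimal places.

Var(ȳ_str) = Σ Wₕ²(1−fₕ)sₕ²/nₕ with Wₕ = Nₕ/24604:
  Medium: (2341/24604)²·(1−550/2341)·84620000/550 = 1065.6041
  Large: (8476/24604)²·(1−559/8476)·11310000/559 = 2242.8021
  Small: (13787/24604)²·(1−1860/13787)·16290000/1860 = 2379.0178
  → Var(ȳ_str) = 5687.424.
Var(ȳ_srs) = (1 − 2969/24604)·38220000/2969 = 11319.615.
deff = 5687.424 / 11319.615 = 0.5024.

0.5024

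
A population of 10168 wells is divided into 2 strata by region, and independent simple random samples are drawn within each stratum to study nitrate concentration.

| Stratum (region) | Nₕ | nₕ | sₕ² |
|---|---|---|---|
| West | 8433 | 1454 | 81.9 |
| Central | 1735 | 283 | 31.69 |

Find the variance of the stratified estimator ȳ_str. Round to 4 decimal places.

0.0348

Var(ȳ_str) = Σₕ Wₕ²(1 − fₕ)sₕ²/nₕ with Wₕ = Nₕ/N, N = 10168.
West: Wₕ = 0.82936664; term = 0.82936664²·(1 − 0.17241788)·81.9/1454 = 0.032064444.
Central: Wₕ = 0.17063336; term = 0.17063336²·(1 − 0.16311239)·31.69/283 = 0.0027285431.
Sum = 0.034792987.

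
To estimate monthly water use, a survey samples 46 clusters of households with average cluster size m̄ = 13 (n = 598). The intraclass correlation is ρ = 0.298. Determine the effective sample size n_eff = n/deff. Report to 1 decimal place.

130.7

deff = 1 + (13 − 1)·0.298 = 1 + 3.576 = 4.576.
n_eff = 598 / 4.576 = 130.7.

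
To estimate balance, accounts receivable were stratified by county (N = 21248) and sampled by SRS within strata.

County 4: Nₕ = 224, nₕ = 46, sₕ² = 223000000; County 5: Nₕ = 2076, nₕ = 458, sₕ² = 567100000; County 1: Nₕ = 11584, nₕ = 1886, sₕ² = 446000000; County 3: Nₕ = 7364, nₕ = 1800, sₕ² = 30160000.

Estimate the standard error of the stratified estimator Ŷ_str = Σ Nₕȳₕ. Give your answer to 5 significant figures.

Var(Ŷ_str) = Σₕ Nₕ²(1 − fₕ)sₕ²/nₕ.
County 4: 224²·(1 − 46/224)·223000000/46 = 1.9329252 × 10^11.
County 5: 2076²·(1 − 458/2076)·567100000/458 = 4.1591064 × 10^12.
County 1: 11584²·(1 − 1886/11584)·446000000/1886 = 2.6566473 × 10^13.
County 3: 7364²·(1 − 1800/7364)·30160000/1800 = 6.8653034 × 10^11.
Sum = 3.1605402 × 10^13.
SE = √(3.1605402 × 10^13) = 5.6219 × 10^6.

5.6219 × 10^6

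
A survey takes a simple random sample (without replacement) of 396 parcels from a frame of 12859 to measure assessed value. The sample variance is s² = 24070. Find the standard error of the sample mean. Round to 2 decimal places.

Under SRS without replacement, Var(ȳ) = (1 − f)·s²/n with f = n/N = 396/12859 = 0.03079555.
Var(ȳ) = (1 − 0.03079555)·24070/396 = 0.96920445·60.782828 = 58.910988.
SE(ȳ) = √(58.910988) = 7.68.

7.68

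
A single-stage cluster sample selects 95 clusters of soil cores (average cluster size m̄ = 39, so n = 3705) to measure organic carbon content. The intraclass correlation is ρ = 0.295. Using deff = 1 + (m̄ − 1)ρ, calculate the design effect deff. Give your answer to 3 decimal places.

12.210

deff = 1 + (39 − 1)·0.295 = 1 + 11.21 = 12.21.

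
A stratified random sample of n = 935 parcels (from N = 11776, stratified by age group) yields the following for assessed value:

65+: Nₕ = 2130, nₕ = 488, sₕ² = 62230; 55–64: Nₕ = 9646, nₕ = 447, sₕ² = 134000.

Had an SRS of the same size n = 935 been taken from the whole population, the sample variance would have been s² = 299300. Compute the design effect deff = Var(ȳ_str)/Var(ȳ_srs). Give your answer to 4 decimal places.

0.6618

Var(ȳ_str) = Σ Wₕ²(1−fₕ)sₕ²/nₕ with Wₕ = Nₕ/11776:
  65+: (2130/11776)²·(1−488/2130)·62230/488 = 3.2161563
  55–64: (9646/11776)²·(1−447/9646)·134000/447 = 191.81809
  → Var(ȳ_str) = 195.03425.
Var(ȳ_srs) = (1 − 935/11776)·299300/935 = 294.69085.
deff = 195.03425 / 294.69085 = 0.6618.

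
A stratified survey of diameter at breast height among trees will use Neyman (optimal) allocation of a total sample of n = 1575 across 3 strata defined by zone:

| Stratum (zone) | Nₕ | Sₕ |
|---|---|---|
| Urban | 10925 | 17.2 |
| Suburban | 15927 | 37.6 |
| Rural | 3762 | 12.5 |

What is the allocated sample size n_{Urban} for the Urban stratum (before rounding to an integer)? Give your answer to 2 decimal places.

354.96

Neyman allocation: nₕ = n·NₕSₕ / Σⱼ NⱼSⱼ.
Σ NⱼSⱼ = 10925·17.2 + 15927·37.6 + 3762·12.5 = 833790.2.
n_{Urban} = 1575·10925·17.2 / 833790.2 = 354.96.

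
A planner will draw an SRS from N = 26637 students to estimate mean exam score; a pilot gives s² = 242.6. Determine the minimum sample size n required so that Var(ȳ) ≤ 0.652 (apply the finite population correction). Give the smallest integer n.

367

Without fpc, n₀ = s²/D = 242.6/0.652 = 372.0859.
With fpc, (1 − n/N)·s²/n ≤ D requires n ≥ n₀/(1 + n₀/N) = 372.0859/(1 + 372.0859/26637) = 366.9599.
Rounding up, n = 367.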